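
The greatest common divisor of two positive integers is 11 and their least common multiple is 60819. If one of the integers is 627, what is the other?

For two integers, gcd × lcm = product, so the other is (11 × 60819) / 627 = 669009 / 627 = 1067.

1067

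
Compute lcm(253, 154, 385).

253 = 11 × 23
154 = 2 × 7 × 11
385 = 5 × 7 × 11
LCM(253, 154, 385) = 2 × 5 × 7 × 11 × 23 = 17710.

17710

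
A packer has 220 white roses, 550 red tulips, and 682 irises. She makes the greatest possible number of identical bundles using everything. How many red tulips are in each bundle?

Number of bundles = gcd(220, 550, 682).
220 = 2^2 × 5 × 11
550 = 2 × 5^2 × 11
682 = 2 × 11 × 31
gcd(220, 550, 682) = 2 × 11 = 22.
red tulips per bundle = 550 / 22 = 25.

25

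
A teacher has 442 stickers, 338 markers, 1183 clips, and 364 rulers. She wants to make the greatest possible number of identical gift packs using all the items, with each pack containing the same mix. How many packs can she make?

13 packs

The pack count must divide each quantity, so the greatest is gcd(442, 338, 1183, 364).
442 = 2 × 13 × 17
338 = 2 × 13^2
1183 = 7 × 13^2
364 = 2^2 × 7 × 13
gcd(442, 338, 1183, 364) = 13.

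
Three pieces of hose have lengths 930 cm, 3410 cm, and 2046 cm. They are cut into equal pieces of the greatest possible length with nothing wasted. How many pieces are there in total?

Piece length = gcd(930, 3410, 2046).
930 = 2 × 3 × 5 × 31
3410 = 2 × 5 × 11 × 31
2046 = 2 × 3 × 11 × 31
gcd(930, 3410, 2046) = 2 × 31 = 62.
Total pieces = 930/62 + 3410/62 + 2046/62 = 15 + 55 + 33 = 103.

103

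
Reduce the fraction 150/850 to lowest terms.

150 = 2 × 3 × 5^2
850 = 2 × 5^2 × 17
gcd(150, 850) = 2 × 5^2 = 50.
Divide numerator and denominator by 50: 150/850 = 3/17.

3/17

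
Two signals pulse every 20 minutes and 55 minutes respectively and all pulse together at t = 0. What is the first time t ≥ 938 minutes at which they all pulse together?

Joint pulses occur at multiples of LCM(20, 55).
20 = 2^2 × 5
55 = 5 × 11
LCM(20, 55) = 2^2 × 5 × 11 = 220.
Smallest multiple of 220 that is ≥ 938: ⌈938/220⌉ × 220 = 5 × 220 = 1100.

1100 minutes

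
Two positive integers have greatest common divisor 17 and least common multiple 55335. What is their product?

For any two positive integers, gcd × lcm = product = 17 × 55335 = 940695.

940695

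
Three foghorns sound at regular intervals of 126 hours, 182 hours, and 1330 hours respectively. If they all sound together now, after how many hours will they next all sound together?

155610 hours

We need the least common multiple of the intervals.
126 = 2 × 3^2 × 7
182 = 2 × 7 × 13
1330 = 2 × 5 × 7 × 19
LCM(126, 182, 1330) = 2 × 3^2 × 5 × 7 × 13 × 19 = 155610.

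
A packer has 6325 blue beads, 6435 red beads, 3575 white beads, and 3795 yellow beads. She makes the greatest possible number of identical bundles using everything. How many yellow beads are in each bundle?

69

Number of bundles = gcd(6325, 6435, 3575, 3795).
6325 = 5^2 × 11 × 23
6435 = 3^2 × 5 × 11 × 13
3575 = 5^2 × 11 × 13
3795 = 3 × 5 × 11 × 23
gcd(6325, 6435, 3575, 3795) = 5 × 11 = 55.
yellow beads per bundle = 3795 / 55 = 69.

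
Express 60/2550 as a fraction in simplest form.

2/85

60 = 2^2 × 3 × 5
2550 = 2 × 3 × 5^2 × 17
gcd(60, 2550) = 2 × 3 × 5 = 30.
Divide numerator and denominator by 30: 60/2550 = 2/85.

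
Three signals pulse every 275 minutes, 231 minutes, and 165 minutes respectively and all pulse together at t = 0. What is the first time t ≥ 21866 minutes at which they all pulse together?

Joint pulses occur at multiples of LCM(275, 231, 165).
275 = 5^2 × 11
231 = 3 × 7 × 11
165 = 3 × 5 × 11
LCM(275, 231, 165) = 3 × 5^2 × 7 × 11 = 5775.
Smallest multiple of 5775 that is ≥ 21866: ⌈21866/5775⌉ × 5775 = 4 × 5775 = 23100.

23100 minutes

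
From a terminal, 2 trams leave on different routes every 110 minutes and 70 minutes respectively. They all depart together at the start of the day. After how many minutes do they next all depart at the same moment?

They coincide at every common multiple of the periods; the first is the LCM.
110 = 2 × 5 × 11
70 = 2 × 5 × 7
LCM(110, 70) = 2 × 5 × 7 × 11 = 770.

770 minutes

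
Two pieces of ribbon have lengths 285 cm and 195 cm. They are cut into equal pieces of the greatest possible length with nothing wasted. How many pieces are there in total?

Piece length = gcd(285, 195).
285 = 3 × 5 × 19
195 = 3 × 5 × 13
gcd(285, 195) = 3 × 5 = 15.
Total pieces = 285/15 + 195/15 = 19 + 13 = 32.

32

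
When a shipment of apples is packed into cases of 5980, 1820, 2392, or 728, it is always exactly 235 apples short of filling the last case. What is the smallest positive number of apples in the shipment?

Being 235 short of a full case of size k means N ≡ −235 (mod k), i.e. N + 235 is a multiple of each size.
5980 = 2^2 × 5 × 13 × 23
1820 = 2^2 × 5 × 7 × 13
2392 = 2^3 × 13 × 23
728 = 2^3 × 7 × 13
LCM(5980, 1820, 2392, 728) = 2^3 × 5 × 7 × 13 × 23 = 83720.
Smallest positive N is 83720 − 235 = 83485.

83485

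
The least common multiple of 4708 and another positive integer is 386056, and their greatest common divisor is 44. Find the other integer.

3608

gcd × lcm = product of the two integers, so the other integer is (44 × 386056) / 4708 = 3608.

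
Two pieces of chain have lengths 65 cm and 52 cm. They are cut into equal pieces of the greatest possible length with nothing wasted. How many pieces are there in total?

Piece length = gcd(65, 52).
65 = 5 × 13
52 = 2^2 × 13
gcd(65, 52) = 13.
Total pieces = 65/13 + 52/13 = 5 + 4 = 9.

9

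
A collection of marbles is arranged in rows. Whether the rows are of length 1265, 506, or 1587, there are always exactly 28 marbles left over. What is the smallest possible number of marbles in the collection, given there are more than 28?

174598

N − 28 must be a common multiple of 1265, 506, and 1587.
1265 = 5 × 11 × 23
506 = 2 × 11 × 23
1587 = 3 × 23^2
LCM(1265, 506, 1587) = 2 × 3 × 5 × 11 × 23^2 = 174570.
Smallest N > 28 is LCM + 28 = 174570 + 28 = 174598.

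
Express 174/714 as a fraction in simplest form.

29/119

174 = 2 × 3 × 29
714 = 2 × 3 × 7 × 17
gcd(174, 714) = 2 × 3 = 6.
Divide numerator and denominator by 6: 174/714 = 29/119.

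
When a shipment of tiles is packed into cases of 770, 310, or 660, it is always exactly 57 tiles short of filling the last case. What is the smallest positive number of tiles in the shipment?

Being 57 short of a full case of size k means N ≡ −57 (mod k), i.e. N + 57 is a multiple of each size.
770 = 2 × 5 × 7 × 11
310 = 2 × 5 × 31
660 = 2^2 × 3 × 5 × 11
LCM(770, 310, 660) = 2^2 × 3 × 5 × 7 × 11 × 31 = 143220.
Smallest positive N is 143220 − 57 = 143163.

143163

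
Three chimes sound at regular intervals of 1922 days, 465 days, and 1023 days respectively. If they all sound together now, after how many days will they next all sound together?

317130 days

The first simultaneous occurrence is after LCM of the individual periods.
1922 = 2 × 31^2
465 = 3 × 5 × 31
1023 = 3 × 11 × 31
LCM(1922, 465, 1023) = 2 × 3 × 5 × 11 × 31^2 = 317130.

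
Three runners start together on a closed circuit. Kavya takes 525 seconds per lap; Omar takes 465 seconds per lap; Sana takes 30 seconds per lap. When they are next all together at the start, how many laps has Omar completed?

70 laps

All finish a whole number of cycles simultaneously at t = LCM of the periods.
525 = 3 × 5^2 × 7
465 = 3 × 5 × 31
30 = 2 × 3 × 5
LCM(525, 465, 30) = 2 × 3 × 5^2 × 7 × 31 = 32550.
Laps for period 465: 32550 / 465 = 70.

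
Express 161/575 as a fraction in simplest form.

161 = 7 × 23
575 = 5^2 × 23
gcd(161, 575) = 23.
Divide numerator and denominator by 23: 161/575 = 7/25.

7/25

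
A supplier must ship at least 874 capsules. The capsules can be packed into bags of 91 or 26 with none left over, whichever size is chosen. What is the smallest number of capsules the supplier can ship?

910

The number of capsules must be a common multiple of 91 and 26, so a multiple of their LCM.
91 = 7 × 13
26 = 2 × 13
LCM(91, 26) = 2 × 7 × 13 = 182.
Smallest multiple of 182 that is ≥ 874: ⌈874/182⌉ × 182 = 5 × 182 = 910.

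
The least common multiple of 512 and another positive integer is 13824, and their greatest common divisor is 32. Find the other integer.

gcd × lcm = product of the two integers, so the other integer is (32 × 13824) / 512 = 864.

864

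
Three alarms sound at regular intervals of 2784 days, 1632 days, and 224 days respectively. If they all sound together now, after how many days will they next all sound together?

331296 days

They coincide at every common multiple of the periods; the first is the LCM.
2784 = 2^5 × 3 × 29
1632 = 2^5 × 3 × 17
224 = 2^5 × 7
LCM(2784, 1632, 224) = 2^5 × 3 × 7 × 17 × 29 = 331296.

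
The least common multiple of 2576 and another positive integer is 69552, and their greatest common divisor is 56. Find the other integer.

1512

gcd × lcm = product of the two integers, so the other integer is (56 × 69552) / 2576 = 1512.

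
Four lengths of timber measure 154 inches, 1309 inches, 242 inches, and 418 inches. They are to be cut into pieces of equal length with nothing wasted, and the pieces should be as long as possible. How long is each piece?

11 inches

The greatest length dividing all of 154, 1309, 242, and 418 is their gcd.
154 = 2 × 7 × 11
1309 = 7 × 11 × 17
242 = 2 × 11^2
418 = 2 × 11 × 19
gcd(154, 1309, 242, 418) = 11.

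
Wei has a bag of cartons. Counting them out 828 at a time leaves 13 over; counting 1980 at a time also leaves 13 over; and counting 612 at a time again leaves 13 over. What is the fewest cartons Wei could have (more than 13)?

N − 13 must be a common multiple of 828, 1980, and 612.
828 = 2^2 × 3^2 × 23
1980 = 2^2 × 3^2 × 5 × 11
612 = 2^2 × 3^2 × 17
LCM(828, 1980, 612) = 2^2 × 3^2 × 5 × 11 × 17 × 23 = 774180.
Smallest N > 13 is LCM + 13 = 774180 + 13 = 774193.

774193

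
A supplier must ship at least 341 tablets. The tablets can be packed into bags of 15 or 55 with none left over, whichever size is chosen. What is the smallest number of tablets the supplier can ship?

495

The number of tablets must be a common multiple of 15 and 55, so a multiple of their LCM.
15 = 3 × 5
55 = 5 × 11
LCM(15, 55) = 3 × 5 × 11 = 165.
Smallest multiple of 165 that is ≥ 341: ⌈341/165⌉ × 165 = 3 × 165 = 495.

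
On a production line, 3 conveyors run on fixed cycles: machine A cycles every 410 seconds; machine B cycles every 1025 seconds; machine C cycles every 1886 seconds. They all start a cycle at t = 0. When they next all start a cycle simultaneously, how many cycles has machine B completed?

46 cycles

The first common completion time is the LCM of the periods.
410 = 2 × 5 × 41
1025 = 5^2 × 41
1886 = 2 × 23 × 41
LCM(410, 1025, 1886) = 2 × 5^2 × 23 × 41 = 47150.
Cycles for period 1025: 47150 / 1025 = 46.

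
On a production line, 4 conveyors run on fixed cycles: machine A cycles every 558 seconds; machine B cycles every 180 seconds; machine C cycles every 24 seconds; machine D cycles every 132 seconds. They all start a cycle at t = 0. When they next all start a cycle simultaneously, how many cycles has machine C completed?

All finish a whole number of cycles simultaneously at t = LCM of the periods.
558 = 2 × 3^2 × 31
180 = 2^2 × 3^2 × 5
24 = 2^3 × 3
132 = 2^2 × 3 × 11
LCM(558, 180, 24, 132) = 2^3 × 3^2 × 5 × 11 × 31 = 122760.
Cycles for period 24: 122760 / 24 = 5115.

5115 cycles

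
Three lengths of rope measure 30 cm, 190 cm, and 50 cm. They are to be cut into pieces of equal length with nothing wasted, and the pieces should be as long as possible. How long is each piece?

The greatest length dividing all of 30, 190, and 50 is their gcd.
30 = 2 × 3 × 5
190 = 2 × 5 × 19
50 = 2 × 5^2
gcd(30, 190, 50) = 2 × 5 = 10.

10 cm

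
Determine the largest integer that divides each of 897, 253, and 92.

897 = 3 × 13 × 23
253 = 11 × 23
92 = 2^2 × 23
gcd(897, 253, 92) = 23.

23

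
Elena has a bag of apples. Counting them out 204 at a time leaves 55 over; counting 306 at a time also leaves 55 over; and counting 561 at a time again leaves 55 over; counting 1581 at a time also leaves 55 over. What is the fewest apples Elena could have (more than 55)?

208747

N − 55 must be a common multiple of 204, 306, 561, and 1581.
204 = 2^2 × 3 × 17
306 = 2 × 3^2 × 17
561 = 3 × 11 × 17
1581 = 3 × 17 × 31
LCM(204, 306, 561, 1581) = 2^2 × 3^2 × 11 × 17 × 31 = 208692.
Smallest N > 55 is LCM + 55 = 208692 + 55 = 208747.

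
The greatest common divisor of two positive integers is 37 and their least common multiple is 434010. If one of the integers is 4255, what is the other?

3774

For two integers, gcd × lcm = product, so the other is (37 × 434010) / 4255 = 16058370 / 4255 = 3774.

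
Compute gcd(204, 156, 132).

12

204 = 2^2 × 3 × 17
156 = 2^2 × 3 × 13
132 = 2^2 × 3 × 11
gcd(204, 156, 132) = 2^2 × 3 = 12.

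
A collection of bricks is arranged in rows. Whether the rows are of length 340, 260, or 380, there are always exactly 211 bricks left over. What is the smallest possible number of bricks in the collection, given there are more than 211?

84191

N − 211 must be a common multiple of 340, 260, and 380.
340 = 2^2 × 5 × 17
260 = 2^2 × 5 × 13
380 = 2^2 × 5 × 19
LCM(340, 260, 380) = 2^2 × 5 × 13 × 17 × 19 = 83980.
Smallest N > 211 is LCM + 211 = 83980 + 211 = 84191.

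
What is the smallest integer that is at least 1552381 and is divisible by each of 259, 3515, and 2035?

The integer must be a common multiple of 259, 3515, and 2035, so a multiple of their LCM.
259 = 7 × 37
3515 = 5 × 19 × 37
2035 = 5 × 11 × 37
LCM(259, 3515, 2035) = 5 × 7 × 11 × 19 × 37 = 270655.
Smallest multiple of 270655 that is ≥ 1552381: ⌈1552381/270655⌉ × 270655 = 6 × 270655 = 1623930.

1623930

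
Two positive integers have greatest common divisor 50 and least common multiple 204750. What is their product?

10237500

For any two positive integers, gcd × lcm = product = 50 × 204750 = 10237500.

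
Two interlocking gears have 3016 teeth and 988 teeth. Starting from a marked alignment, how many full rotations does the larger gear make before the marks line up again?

19 rotations

The first common completion time is the LCM of the periods.
3016 = 2^3 × 13 × 29
988 = 2^2 × 13 × 19
LCM(3016, 988) = 2^3 × 13 × 19 × 29 = 57304.
Rotations for period 3016: 57304 / 3016 = 19.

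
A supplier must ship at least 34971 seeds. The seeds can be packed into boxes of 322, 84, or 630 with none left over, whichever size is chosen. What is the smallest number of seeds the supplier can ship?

57960

The number of seeds must be a common multiple of 322, 84, and 630, so a multiple of their LCM.
322 = 2 × 7 × 23
84 = 2^2 × 3 × 7
630 = 2 × 3^2 × 5 × 7
LCM(322, 84, 630) = 2^2 × 3^2 × 5 × 7 × 23 = 28980.
Smallest multiple of 28980 that is ≥ 34971: ⌈34971/28980⌉ × 28980 = 2 × 28980 = 57960.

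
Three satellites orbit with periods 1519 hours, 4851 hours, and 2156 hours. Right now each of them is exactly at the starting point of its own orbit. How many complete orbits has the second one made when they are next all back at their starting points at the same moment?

They are all back at their starting positions together after one LCM of the periods.
1519 = 7^2 × 31
4851 = 3^2 × 7^2 × 11
2156 = 2^2 × 7^2 × 11
LCM(1519, 4851, 2156) = 2^2 × 3^2 × 7^2 × 11 × 31 = 601524.
Orbits for period 4851: 601524 / 4851 = 124.

124 orbits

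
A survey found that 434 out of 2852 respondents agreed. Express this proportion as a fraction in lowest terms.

434 = 2 × 7 × 31
2852 = 2^2 × 23 × 31
gcd(434, 2852) = 2 × 31 = 62.
Divide numerator and denominator by 62: 434/2852 = 7/46.

7/46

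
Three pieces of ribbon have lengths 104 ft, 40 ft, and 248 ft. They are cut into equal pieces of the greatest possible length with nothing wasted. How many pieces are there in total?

49

Piece length = gcd(104, 40, 248).
104 = 2^3 × 13
40 = 2^3 × 5
248 = 2^3 × 31
gcd(104, 40, 248) = 2^3 = 8.
Total pieces = 104/8 + 40/8 + 248/8 = 13 + 5 + 31 = 49.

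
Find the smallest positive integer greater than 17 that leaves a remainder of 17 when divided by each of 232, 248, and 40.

35977

N − 17 must be a common multiple of 232, 248, and 40.
232 = 2^3 × 29
248 = 2^3 × 31
40 = 2^3 × 5
LCM(232, 248, 40) = 2^3 × 5 × 29 × 31 = 35960.
Smallest N > 17 is LCM + 17 = 35960 + 17 = 35977.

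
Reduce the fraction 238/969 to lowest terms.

238 = 2 × 7 × 17
969 = 3 × 17 × 19
gcd(238, 969) = 17.
Divide numerator and denominator by 17: 238/969 = 14/57.

14/57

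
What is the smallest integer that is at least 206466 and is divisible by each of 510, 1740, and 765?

The integer must be a common multiple of 510, 1740, and 765, so a multiple of their LCM.
510 = 2 × 3 × 5 × 17
1740 = 2^2 × 3 × 5 × 29
765 = 3^2 × 5 × 17
LCM(510, 1740, 765) = 2^2 × 3^2 × 5 × 17 × 29 = 88740.
Smallest multiple of 88740 that is ≥ 206466: ⌈206466/88740⌉ × 88740 = 3 × 88740 = 266220.

266220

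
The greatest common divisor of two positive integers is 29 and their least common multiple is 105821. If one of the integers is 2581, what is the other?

1189

For two integers, gcd × lcm = product, so the other is (29 × 105821) / 2581 = 3068809 / 2581 = 1189.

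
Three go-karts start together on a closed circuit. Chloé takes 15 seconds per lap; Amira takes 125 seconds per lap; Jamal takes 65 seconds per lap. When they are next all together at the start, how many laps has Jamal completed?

The first common completion time is the LCM of the periods.
15 = 3 × 5
125 = 5^3
65 = 5 × 13
LCM(15, 125, 65) = 3 × 5^3 × 13 = 4875.
Laps for period 65: 4875 / 65 = 75.

75 laps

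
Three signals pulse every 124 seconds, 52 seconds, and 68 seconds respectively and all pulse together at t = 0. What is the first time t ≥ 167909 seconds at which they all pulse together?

191828 seconds

Joint pulses occur at multiples of LCM(124, 52, 68).
124 = 2^2 × 31
52 = 2^2 × 13
68 = 2^2 × 17
LCM(124, 52, 68) = 2^2 × 13 × 17 × 31 = 27404.
Smallest multiple of 27404 that is ≥ 167909: ⌈167909/27404⌉ × 27404 = 7 × 27404 = 191828.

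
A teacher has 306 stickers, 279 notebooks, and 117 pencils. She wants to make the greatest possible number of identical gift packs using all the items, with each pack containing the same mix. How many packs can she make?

The pack count must divide each quantity, so the greatest is gcd(306, 279, 117).
306 = 2 × 3^2 × 17
279 = 3^2 × 31
117 = 3^2 × 13
gcd(306, 279, 117) = 3^2 = 9.

9 packs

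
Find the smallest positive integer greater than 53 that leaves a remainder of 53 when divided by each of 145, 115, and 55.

N − 53 must be a common multiple of 145, 115, and 55.
145 = 5 × 29
115 = 5 × 23
55 = 5 × 11
LCM(145, 115, 55) = 5 × 11 × 23 × 29 = 36685.
Smallest N > 53 is LCM + 53 = 36685 + 53 = 36738.

36738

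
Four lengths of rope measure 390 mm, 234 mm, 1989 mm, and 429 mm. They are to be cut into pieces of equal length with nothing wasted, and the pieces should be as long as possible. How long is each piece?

39 mm

Each piece length must divide every original length, so the longest possible is gcd(390, 234, 1989, 429).
390 = 2 × 3 × 5 × 13
234 = 2 × 3^2 × 13
1989 = 3^2 × 13 × 17
429 = 3 × 11 × 13
gcd(390, 234, 1989, 429) = 3 × 13 = 39.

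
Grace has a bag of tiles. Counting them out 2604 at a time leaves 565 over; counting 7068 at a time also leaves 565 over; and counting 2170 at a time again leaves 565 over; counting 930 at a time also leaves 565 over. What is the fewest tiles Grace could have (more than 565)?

247945

N − 565 must be a common multiple of 2604, 7068, 2170, and 930.
2604 = 2^2 × 3 × 7 × 31
7068 = 2^2 × 3 × 19 × 31
2170 = 2 × 5 × 7 × 31
930 = 2 × 3 × 5 × 31
LCM(2604, 7068, 2170, 930) = 2^2 × 3 × 5 × 7 × 19 × 31 = 247380.
Smallest N > 565 is LCM + 565 = 247380 + 565 = 247945.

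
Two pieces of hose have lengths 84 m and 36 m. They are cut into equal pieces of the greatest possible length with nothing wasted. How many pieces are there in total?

10

Piece length = gcd(84, 36).
84 = 2^2 × 3 × 7
36 = 2^2 × 3^2
gcd(84, 36) = 2^2 × 3 = 12.
Total pieces = 84/12 + 36/12 = 7 + 3 = 10.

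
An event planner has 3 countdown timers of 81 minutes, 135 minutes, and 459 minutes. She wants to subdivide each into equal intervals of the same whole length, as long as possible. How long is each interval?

27 minutes

The interval must divide each timer length; the longest such is the gcd.
81 = 3^4
135 = 3^3 × 5
459 = 3^3 × 17
gcd(81, 135, 459) = 3^3 = 27.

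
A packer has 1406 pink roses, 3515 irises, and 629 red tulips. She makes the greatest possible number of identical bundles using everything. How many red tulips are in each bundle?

17

Number of bundles = gcd(1406, 3515, 629).
1406 = 2 × 19 × 37
3515 = 5 × 19 × 37
629 = 17 × 37
gcd(1406, 3515, 629) = 37.
red tulips per bundle = 629 / 37 = 17.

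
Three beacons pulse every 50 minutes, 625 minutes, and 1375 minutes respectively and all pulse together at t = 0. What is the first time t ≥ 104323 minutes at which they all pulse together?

110000 minutes

Joint pulses occur at multiples of LCM(50, 625, 1375).
50 = 2 × 5^2
625 = 5^4
1375 = 5^3 × 11
LCM(50, 625, 1375) = 2 × 5^4 × 11 = 13750.
Smallest multiple of 13750 that is ≥ 104323: ⌈104323/13750⌉ × 13750 = 8 × 13750 = 110000.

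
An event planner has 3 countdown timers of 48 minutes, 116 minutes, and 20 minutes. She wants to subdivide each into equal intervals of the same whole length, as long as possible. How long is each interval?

4 minutes

The interval must divide each timer length; the longest such is the gcd.
48 = 2^4 × 3
116 = 2^2 × 29
20 = 2^2 × 5
gcd(48, 116, 20) = 2^2 = 4.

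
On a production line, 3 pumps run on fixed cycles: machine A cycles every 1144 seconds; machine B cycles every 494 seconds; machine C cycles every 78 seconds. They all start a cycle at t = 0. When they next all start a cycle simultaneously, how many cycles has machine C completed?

836 cycles

The first common completion time is the LCM of the periods.
1144 = 2^3 × 11 × 13
494 = 2 × 13 × 19
78 = 2 × 3 × 13
LCM(1144, 494, 78) = 2^3 × 3 × 11 × 13 × 19 = 65208.
Cycles for period 78: 65208 / 78 = 836.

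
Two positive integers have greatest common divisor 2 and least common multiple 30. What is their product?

For any two positive integers, gcd × lcm = product = 2 × 30 = 60.

60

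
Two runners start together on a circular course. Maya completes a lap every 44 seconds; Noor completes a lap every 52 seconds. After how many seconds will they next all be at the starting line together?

572 seconds

The first simultaneous occurrence is after LCM of the individual periods.
44 = 2^2 × 11
52 = 2^2 × 13
LCM(44, 52) = 2^2 × 11 × 13 = 572.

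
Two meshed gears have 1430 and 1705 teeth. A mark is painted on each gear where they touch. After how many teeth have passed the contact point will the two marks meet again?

44330 teeth

We need the least common multiple of the intervals.
1430 = 2 × 5 × 11 × 13
1705 = 5 × 11 × 31
LCM(1430, 1705) = 2 × 5 × 11 × 13 × 31 = 44330.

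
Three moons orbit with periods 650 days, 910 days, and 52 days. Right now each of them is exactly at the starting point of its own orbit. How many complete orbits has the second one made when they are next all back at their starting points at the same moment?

10 orbits

The first common completion time is the LCM of the periods.
650 = 2 × 5^2 × 13
910 = 2 × 5 × 7 × 13
52 = 2^2 × 13
LCM(650, 910, 52) = 2^2 × 5^2 × 7 × 13 = 9100.
Orbits for period 910: 9100 / 910 = 10.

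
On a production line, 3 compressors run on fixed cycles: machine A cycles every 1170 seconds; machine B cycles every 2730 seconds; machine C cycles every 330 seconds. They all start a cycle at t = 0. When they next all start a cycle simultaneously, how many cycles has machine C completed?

They are all back at their starting positions together after one LCM of the periods.
1170 = 2 × 3^2 × 5 × 13
2730 = 2 × 3 × 5 × 7 × 13
330 = 2 × 3 × 5 × 11
LCM(1170, 2730, 330) = 2 × 3^2 × 5 × 7 × 11 × 13 = 90090.
Cycles for period 330: 90090 / 330 = 273.

273 cycles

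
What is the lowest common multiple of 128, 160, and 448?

128 = 2^7
160 = 2^5 × 5
448 = 2^6 × 7
LCM(128, 160, 448) = 2^7 × 5 × 7 = 4480.

4480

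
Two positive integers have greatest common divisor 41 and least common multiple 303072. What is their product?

For any two positive integers, gcd × lcm = product = 41 × 303072 = 12425952.

12425952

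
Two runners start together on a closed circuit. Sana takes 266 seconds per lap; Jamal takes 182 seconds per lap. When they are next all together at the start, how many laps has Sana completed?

All finish a whole number of cycles simultaneously at t = LCM of the periods.
266 = 2 × 7 × 19
182 = 2 × 7 × 13
LCM(266, 182) = 2 × 7 × 13 × 19 = 3458.
Laps for period 266: 3458 / 266 = 13.

13 laps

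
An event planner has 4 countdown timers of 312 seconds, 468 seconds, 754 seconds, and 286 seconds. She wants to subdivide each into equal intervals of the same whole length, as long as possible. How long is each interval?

26 seconds

The interval must divide each timer length; the longest such is the gcd.
312 = 2^3 × 3 × 13
468 = 2^2 × 3^2 × 13
754 = 2 × 13 × 29
286 = 2 × 11 × 13
gcd(312, 468, 754, 286) = 2 × 13 = 26.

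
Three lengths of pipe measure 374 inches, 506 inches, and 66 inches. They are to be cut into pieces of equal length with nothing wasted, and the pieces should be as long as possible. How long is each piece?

The greatest length dividing all of 374, 506, and 66 is their gcd.
374 = 2 × 11 × 17
506 = 2 × 11 × 23
66 = 2 × 3 × 11
gcd(374, 506, 66) = 2 × 11 = 22.

22 inches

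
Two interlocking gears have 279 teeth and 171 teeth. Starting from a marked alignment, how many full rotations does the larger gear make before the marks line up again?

19 rotations

They are all back at their starting positions together after one LCM of the periods.
279 = 3^2 × 31
171 = 3^2 × 19
LCM(279, 171) = 3^2 × 19 × 31 = 5301.
Rotations for period 279: 5301 / 279 = 19.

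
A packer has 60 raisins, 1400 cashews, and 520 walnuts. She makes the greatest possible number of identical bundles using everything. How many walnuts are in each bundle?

26

Number of bundles = gcd(60, 1400, 520).
60 = 2^2 × 3 × 5
1400 = 2^3 × 5^2 × 7
520 = 2^3 × 5 × 13
gcd(60, 1400, 520) = 2^2 × 5 = 20.
walnuts per bundle = 520 / 20 = 26.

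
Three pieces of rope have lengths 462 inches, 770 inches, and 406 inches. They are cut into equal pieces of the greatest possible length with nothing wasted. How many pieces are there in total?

117

Piece length = gcd(462, 770, 406).
462 = 2 × 3 × 7 × 11
770 = 2 × 5 × 7 × 11
406 = 2 × 7 × 29
gcd(462, 770, 406) = 2 × 7 = 14.
Total pieces = 462/14 + 770/14 + 406/14 = 33 + 55 + 29 = 117.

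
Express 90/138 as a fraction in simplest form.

15/23

90 = 2 × 3^2 × 5
138 = 2 × 3 × 23
gcd(90, 138) = 2 × 3 = 6.
Divide numerator and denominator by 6: 90/138 = 15/23.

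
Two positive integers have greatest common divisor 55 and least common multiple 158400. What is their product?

For any two positive integers, gcd × lcm = product = 55 × 158400 = 8712000.

8712000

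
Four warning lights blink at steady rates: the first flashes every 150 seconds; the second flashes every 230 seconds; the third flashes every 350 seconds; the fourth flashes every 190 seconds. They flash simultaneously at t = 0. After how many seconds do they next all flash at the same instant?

458850 seconds

The first simultaneous occurrence is after LCM of the individual periods.
150 = 2 × 3 × 5^2
230 = 2 × 5 × 23
350 = 2 × 5^2 × 7
190 = 2 × 5 × 19
LCM(150, 230, 350, 190) = 2 × 3 × 5^2 × 7 × 19 × 23 = 458850.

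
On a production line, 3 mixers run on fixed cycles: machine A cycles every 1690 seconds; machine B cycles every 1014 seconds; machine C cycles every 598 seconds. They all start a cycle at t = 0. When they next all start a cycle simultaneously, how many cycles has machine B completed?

The first common completion time is the LCM of the periods.
1690 = 2 × 5 × 13^2
1014 = 2 × 3 × 13^2
598 = 2 × 13 × 23
LCM(1690, 1014, 598) = 2 × 3 × 5 × 13^2 × 23 = 116610.
Cycles for period 1014: 116610 / 1014 = 115.

115 cycles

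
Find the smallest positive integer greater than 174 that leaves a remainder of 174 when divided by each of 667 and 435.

N − 174 must be a common multiple of 667 and 435.
667 = 23 × 29
435 = 3 × 5 × 29
LCM(667, 435) = 3 × 5 × 23 × 29 = 10005.
Smallest N > 174 is LCM + 174 = 10005 + 174 = 10179.

10179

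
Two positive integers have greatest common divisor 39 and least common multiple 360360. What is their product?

For any two positive integers, gcd × lcm = product = 39 × 360360 = 14054040.

14054040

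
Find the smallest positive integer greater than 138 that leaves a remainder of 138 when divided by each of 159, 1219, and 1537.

N − 138 must be a common multiple of 159, 1219, and 1537.
159 = 3 × 53
1219 = 23 × 53
1537 = 29 × 53
LCM(159, 1219, 1537) = 3 × 23 × 29 × 53 = 106053.
Smallest N > 138 is LCM + 138 = 106053 + 138 = 106191.

106191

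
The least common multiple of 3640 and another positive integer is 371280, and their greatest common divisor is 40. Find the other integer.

gcd × lcm = product of the two integers, so the other integer is (40 × 371280) / 3640 = 4080.

4080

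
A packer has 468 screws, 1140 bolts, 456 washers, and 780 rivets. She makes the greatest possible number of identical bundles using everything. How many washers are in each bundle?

38

Number of bundles = gcd(468, 1140, 456, 780).
468 = 2^2 × 3^2 × 13
1140 = 2^2 × 3 × 5 × 19
456 = 2^3 × 3 × 19
780 = 2^2 × 3 × 5 × 13
gcd(468, 1140, 456, 780) = 2^2 × 3 = 12.
washers per bundle = 456 / 12 = 38.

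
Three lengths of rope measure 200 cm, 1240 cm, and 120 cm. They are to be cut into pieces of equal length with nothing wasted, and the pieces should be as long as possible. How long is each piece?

40 cm

The greatest length dividing all of 200, 1240, and 120 is their gcd.
200 = 2^3 × 5^2
1240 = 2^3 × 5 × 31
120 = 2^3 × 3 × 5
gcd(200, 1240, 120) = 2^3 × 5 = 40.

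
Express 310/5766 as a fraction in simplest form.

310 = 2 × 5 × 31
5766 = 2 × 3 × 31^2
gcd(310, 5766) = 2 × 31 = 62.
Divide numerator and denominator by 62: 310/5766 = 5/93.

5/93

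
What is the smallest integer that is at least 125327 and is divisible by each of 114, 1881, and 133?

131670

The integer must be a common multiple of 114, 1881, and 133, so a multiple of their LCM.
114 = 2 × 3 × 19
1881 = 3^2 × 11 × 19
133 = 7 × 19
LCM(114, 1881, 133) = 2 × 3^2 × 7 × 11 × 19 = 26334.
Smallest multiple of 26334 that is ≥ 125327: ⌈125327/26334⌉ × 26334 = 5 × 26334 = 131670.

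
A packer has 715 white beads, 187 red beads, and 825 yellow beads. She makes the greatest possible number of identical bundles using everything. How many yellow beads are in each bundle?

75

Number of bundles = gcd(715, 187, 825).
715 = 5 × 11 × 13
187 = 11 × 17
825 = 3 × 5^2 × 11
gcd(715, 187, 825) = 11.
yellow beads per bundle = 825 / 11 = 75.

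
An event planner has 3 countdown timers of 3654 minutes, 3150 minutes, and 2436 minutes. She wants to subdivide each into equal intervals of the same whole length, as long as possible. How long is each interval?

42 minutes

The interval must divide each timer length; the longest such is the gcd.
3654 = 2 × 3^2 × 7 × 29
3150 = 2 × 3^2 × 5^2 × 7
2436 = 2^2 × 3 × 7 × 29
gcd(3654, 3150, 2436) = 2 × 3 × 7 = 42.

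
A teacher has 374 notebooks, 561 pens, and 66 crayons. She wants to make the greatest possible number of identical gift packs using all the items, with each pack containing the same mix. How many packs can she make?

The pack count must divide each quantity, so the greatest is gcd(374, 561, 66).
374 = 2 × 11 × 17
561 = 3 × 11 × 17
66 = 2 × 3 × 11
gcd(374, 561, 66) = 11.

11 packs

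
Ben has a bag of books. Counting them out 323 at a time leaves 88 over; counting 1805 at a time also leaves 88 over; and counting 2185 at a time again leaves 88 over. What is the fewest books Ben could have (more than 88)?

705843

N − 88 must be a common multiple of 323, 1805, and 2185.
323 = 17 × 19
1805 = 5 × 19^2
2185 = 5 × 19 × 23
LCM(323, 1805, 2185) = 5 × 17 × 19^2 × 23 = 705755.
Smallest N > 88 is LCM + 88 = 705755 + 88 = 705843.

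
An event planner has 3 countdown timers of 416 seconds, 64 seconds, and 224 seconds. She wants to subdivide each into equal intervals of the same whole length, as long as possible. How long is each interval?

32 seconds

The interval must divide each timer length; the longest such is the gcd.
416 = 2^5 × 13
64 = 2^6
224 = 2^5 × 7
gcd(416, 64, 224) = 2^5 = 32.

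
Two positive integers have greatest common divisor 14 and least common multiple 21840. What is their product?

305760

For any two positive integers, gcd × lcm = product = 14 × 21840 = 305760.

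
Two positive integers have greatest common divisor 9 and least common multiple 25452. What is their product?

229068

For any two positive integers, gcd × lcm = product = 9 × 25452 = 229068.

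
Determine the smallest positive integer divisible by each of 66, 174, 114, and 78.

472758

66 = 2 × 3 × 11
174 = 2 × 3 × 29
114 = 2 × 3 × 19
78 = 2 × 3 × 13
LCM(66, 174, 114, 78) = 2 × 3 × 11 × 13 × 19 × 29 = 472758.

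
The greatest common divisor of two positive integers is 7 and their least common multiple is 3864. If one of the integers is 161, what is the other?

168

For two integers, gcd × lcm = product, so the other is (7 × 3864) / 161 = 27048 / 161 = 168.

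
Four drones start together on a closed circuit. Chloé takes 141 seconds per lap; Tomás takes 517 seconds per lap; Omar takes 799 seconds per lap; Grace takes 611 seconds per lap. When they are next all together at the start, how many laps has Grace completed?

They are all back at their starting positions together after one LCM of the periods.
141 = 3 × 47
517 = 11 × 47
799 = 17 × 47
611 = 13 × 47
LCM(141, 517, 799, 611) = 3 × 11 × 13 × 17 × 47 = 342771.
Laps for period 611: 342771 / 611 = 561.

561 laps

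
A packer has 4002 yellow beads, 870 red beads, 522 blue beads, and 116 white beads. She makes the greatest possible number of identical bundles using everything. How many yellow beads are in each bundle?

Number of bundles = gcd(4002, 870, 522, 116).
4002 = 2 × 3 × 23 × 29
870 = 2 × 3 × 5 × 29
522 = 2 × 3^2 × 29
116 = 2^2 × 29
gcd(4002, 870, 522, 116) = 2 × 29 = 58.
yellow beads per bundle = 4002 / 58 = 69.

69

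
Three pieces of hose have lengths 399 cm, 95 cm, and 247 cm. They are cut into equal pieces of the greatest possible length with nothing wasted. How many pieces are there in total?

Piece length = gcd(399, 95, 247).
399 = 3 × 7 × 19
95 = 5 × 19
247 = 13 × 19
gcd(399, 95, 247) = 19.
Total pieces = 399/19 + 95/19 + 247/19 = 21 + 5 + 13 = 39.

39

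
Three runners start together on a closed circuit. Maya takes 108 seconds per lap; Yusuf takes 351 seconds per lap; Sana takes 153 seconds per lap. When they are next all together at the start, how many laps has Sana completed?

156 laps

All finish a whole number of cycles simultaneously at t = LCM of the periods.
108 = 2^2 × 3^3
351 = 3^3 × 13
153 = 3^2 × 17
LCM(108, 351, 153) = 2^2 × 3^3 × 13 × 17 = 23868.
Laps for period 153: 23868 / 153 = 156.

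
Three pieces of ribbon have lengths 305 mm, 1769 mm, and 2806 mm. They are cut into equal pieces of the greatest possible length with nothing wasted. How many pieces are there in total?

Piece length = gcd(305, 1769, 2806).
305 = 5 × 61
1769 = 29 × 61
2806 = 2 × 23 × 61
gcd(305, 1769, 2806) = 61.
Total pieces = 305/61 + 1769/61 + 2806/61 = 5 + 29 + 46 = 80.

80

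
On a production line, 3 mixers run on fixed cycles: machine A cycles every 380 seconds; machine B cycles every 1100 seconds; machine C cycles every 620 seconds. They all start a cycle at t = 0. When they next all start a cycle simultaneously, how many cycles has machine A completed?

1705 cycles

The first common completion time is the LCM of the periods.
380 = 2^2 × 5 × 19
1100 = 2^2 × 5^2 × 11
620 = 2^2 × 5 × 31
LCM(380, 1100, 620) = 2^2 × 5^2 × 11 × 19 × 31 = 647900.
Cycles for period 380: 647900 / 380 = 1705.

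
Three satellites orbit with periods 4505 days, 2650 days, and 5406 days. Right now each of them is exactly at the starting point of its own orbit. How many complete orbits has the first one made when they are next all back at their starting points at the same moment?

They are all back at their starting positions together after one LCM of the periods.
4505 = 5 × 17 × 53
2650 = 2 × 5^2 × 53
5406 = 2 × 3 × 17 × 53
LCM(4505, 2650, 5406) = 2 × 3 × 5^2 × 17 × 53 = 135150.
Orbits for period 4505: 135150 / 4505 = 30.

30 orbits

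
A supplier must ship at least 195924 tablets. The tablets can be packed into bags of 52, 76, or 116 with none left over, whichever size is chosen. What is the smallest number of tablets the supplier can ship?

200564

The number of tablets must be a common multiple of 52, 76, and 116, so a multiple of their LCM.
52 = 2^2 × 13
76 = 2^2 × 19
116 = 2^2 × 29
LCM(52, 76, 116) = 2^2 × 13 × 19 × 29 = 28652.
Smallest multiple of 28652 that is ≥ 195924: ⌈195924/28652⌉ × 28652 = 7 × 28652 = 200564.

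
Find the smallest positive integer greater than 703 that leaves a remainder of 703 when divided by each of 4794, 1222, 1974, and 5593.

N − 703 must be a common multiple of 4794, 1222, 1974, and 5593.
4794 = 2 × 3 × 17 × 47
1222 = 2 × 13 × 47
1974 = 2 × 3 × 7 × 47
5593 = 7 × 17 × 47
LCM(4794, 1222, 1974, 5593) = 2 × 3 × 7 × 13 × 17 × 47 = 436254.
Smallest N > 703 is LCM + 703 = 436254 + 703 = 436957.

436957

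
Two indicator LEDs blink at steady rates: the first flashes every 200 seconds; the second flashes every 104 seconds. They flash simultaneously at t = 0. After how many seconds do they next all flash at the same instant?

We need the least common multiple of the intervals.
200 = 2^3 × 5^2
104 = 2^3 × 13
LCM(200, 104) = 2^3 × 5^2 × 13 = 2600.

2600 seconds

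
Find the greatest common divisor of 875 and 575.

25

875 = 5^3 × 7
575 = 5^2 × 23
gcd(875, 575) = 5^2 = 25.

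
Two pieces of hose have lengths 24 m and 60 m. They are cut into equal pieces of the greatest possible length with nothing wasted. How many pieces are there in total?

Piece length = gcd(24, 60).
24 = 2^3 × 3
60 = 2^2 × 3 × 5
gcd(24, 60) = 2^2 × 3 = 12.
Total pieces = 24/12 + 60/12 = 2 + 5 = 7.

7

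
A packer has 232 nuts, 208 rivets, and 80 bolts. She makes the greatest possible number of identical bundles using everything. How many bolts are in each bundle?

Number of bundles = gcd(232, 208, 80).
232 = 2^3 × 29
208 = 2^4 × 13
80 = 2^4 × 5
gcd(232, 208, 80) = 2^3 = 8.
bolts per bundle = 80 / 8 = 10.

10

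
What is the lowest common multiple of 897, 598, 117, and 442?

897 = 3 × 13 × 23
598 = 2 × 13 × 23
117 = 3^2 × 13
442 = 2 × 13 × 17
LCM(897, 598, 117, 442) = 2 × 3^2 × 13 × 17 × 23 = 91494.

91494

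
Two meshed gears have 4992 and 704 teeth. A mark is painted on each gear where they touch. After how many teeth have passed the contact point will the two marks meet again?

We need the least common multiple of the intervals.
4992 = 2^7 × 3 × 13
704 = 2^6 × 11
LCM(4992, 704) = 2^7 × 3 × 11 × 13 = 54912.

54912 teeth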